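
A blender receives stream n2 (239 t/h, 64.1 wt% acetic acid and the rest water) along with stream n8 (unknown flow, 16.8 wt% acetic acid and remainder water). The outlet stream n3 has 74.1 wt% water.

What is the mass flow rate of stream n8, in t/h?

Let n8 be the unknown flow. Total out = 239 + n8.
water balance: 85.801 + 0.832·n8 = 0.741·(239 + n8)
(0.832 − 0.741)·n8 = 0.741×239 − 85.801 = 91.298
n8 = 91.298 / 0.091 = 1003.3 t/h

1003 t/h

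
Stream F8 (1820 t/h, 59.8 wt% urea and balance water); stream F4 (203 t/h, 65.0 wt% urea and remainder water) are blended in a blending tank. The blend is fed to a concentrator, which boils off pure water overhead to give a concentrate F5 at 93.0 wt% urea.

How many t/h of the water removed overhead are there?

710.8 t/h

urea entering = 1820×0.598 + 203×0.650 = 1220.3 t/h.
All urea reports to F5, so F5 = 1220.3/0.930 = 1312.2 t/h.
Total feed = 2023 t/h; overhead = 2023 − 1312.2 = 710.84 t/h.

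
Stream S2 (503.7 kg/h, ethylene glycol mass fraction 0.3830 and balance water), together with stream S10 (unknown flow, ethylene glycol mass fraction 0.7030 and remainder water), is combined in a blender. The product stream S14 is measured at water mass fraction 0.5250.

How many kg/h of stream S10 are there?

Let S10 be the unknown flow. Total out = 503.7 + S10.
water balance: 310.78 + 0.297·S10 = 0.525·(503.7 + S10)
(0.297 − 0.525)·S10 = 0.525×503.7 − 310.78 = -46.34
S10 = -46.34 / -0.228 = 203.25 kg/h

203.2 kg/h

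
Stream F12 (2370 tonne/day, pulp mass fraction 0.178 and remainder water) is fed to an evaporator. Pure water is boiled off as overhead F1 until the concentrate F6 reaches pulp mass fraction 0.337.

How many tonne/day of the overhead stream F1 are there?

pulp is conserved: 2370×0.178 = 421.86 tonne/day all reports to the concentrate.
Concentrate = 421.86/(target fraction) = 1251.8 tonne/day.
Overhead = 2370 − 1251.8 = 1118.2 tonne/day.

1118 tonne/day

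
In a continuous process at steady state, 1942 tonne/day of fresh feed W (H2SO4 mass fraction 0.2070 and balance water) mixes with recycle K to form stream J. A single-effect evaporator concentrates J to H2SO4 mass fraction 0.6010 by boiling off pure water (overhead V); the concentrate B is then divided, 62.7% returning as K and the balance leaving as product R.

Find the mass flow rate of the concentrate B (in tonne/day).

Overall H2SO4 balance (none leaves overhead): H2SO4 in fresh feed = H2SO4 in product, i.e. 1942×0.207 = (1−0.627)·B·0.601.
B = 401.99/(0.601×0.373) = 1793.2 tonne/day.

1793 tonne/day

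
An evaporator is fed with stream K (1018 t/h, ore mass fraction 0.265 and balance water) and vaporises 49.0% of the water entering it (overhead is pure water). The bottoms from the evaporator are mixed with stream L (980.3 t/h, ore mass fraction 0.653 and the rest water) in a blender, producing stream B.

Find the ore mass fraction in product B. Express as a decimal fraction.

0.558

Vapour removed = 0.490×0.735×1018 = 366.63 t/h; concentrate = 651.37 t/h.
ore reaching the mixer = 269.77 (from concentrate) + 980.3×0.653 = 909.91 t/h.
Product flow = 651.37 + 980.3 = 1631.7 t/h; ore fraction = 0.558.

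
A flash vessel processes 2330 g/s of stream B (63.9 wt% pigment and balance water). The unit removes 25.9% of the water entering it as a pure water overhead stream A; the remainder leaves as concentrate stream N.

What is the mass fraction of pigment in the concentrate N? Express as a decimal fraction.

pigment is not removed: 2330×0.639 = 1488.9 g/s of pigment enters N.
water entering = 2330×0.361 = 841.13 g/s; overhead removed = 0.259×841.13 = 217.85 g/s.
Concentrate = 2330 − 217.85 = 2112.1 g/s.
Mass fraction = 1488.9/2112.1 = 0.7049.

0.7049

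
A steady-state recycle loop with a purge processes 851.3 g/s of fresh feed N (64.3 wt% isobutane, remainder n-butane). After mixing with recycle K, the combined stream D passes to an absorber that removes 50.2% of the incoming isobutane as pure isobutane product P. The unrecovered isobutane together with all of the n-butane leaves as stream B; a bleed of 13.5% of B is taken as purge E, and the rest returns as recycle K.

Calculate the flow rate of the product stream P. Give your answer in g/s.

isobutane in D: m_A = 851.3×0.643 + (1−0.135)·(1−0.502)·m_A, so m_A = 547.39/0.5692 = 961.63 g/s.
Product P = 0.502×961.63 = 482.74 g/s.

482.7 g/s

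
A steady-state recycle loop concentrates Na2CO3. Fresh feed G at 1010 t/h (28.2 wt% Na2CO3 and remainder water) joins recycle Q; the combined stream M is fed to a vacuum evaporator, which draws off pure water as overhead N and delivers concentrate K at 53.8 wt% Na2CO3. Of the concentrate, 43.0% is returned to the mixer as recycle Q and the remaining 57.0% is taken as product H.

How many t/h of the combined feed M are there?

1409 t/h

Overall Na2CO3 balance (none leaves overhead): Na2CO3 in fresh feed = Na2CO3 in product, i.e. 1010×0.282 = (1−0.430)·K·0.538.
K = 284.82/(0.538×0.570) = 928.78 t/h.
Recycle Q = 0.430×928.78 = 399.38 t/h.
Combined feed M = 1010 + 399.38 = 1409.4 t/h.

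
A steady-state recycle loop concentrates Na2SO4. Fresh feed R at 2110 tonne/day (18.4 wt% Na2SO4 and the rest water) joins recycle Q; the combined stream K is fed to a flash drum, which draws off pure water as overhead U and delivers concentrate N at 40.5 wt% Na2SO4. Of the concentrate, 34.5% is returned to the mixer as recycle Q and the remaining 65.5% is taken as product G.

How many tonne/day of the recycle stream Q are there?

504.9 tonne/day

Overall Na2SO4 balance (none leaves overhead): Na2SO4 in fresh feed = Na2SO4 in product, i.e. 2110×0.184 = (1−0.345)·N·0.405.
N = 388.24/(0.405×0.655) = 1463.5 tonne/day.
Recycle Q = 0.345×1463.5 = 504.92 tonne/day.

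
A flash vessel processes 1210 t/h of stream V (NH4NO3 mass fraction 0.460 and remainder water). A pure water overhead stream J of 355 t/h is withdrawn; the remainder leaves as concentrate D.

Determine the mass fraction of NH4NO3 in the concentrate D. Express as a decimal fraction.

NH4NO3 is not removed: 1210×0.460 = 556.6 t/h of NH4NO3 enters D.
Concentrate = 1210 − 355 = 855 t/h.
Mass fraction = 556.6/855 = 0.651.

0.651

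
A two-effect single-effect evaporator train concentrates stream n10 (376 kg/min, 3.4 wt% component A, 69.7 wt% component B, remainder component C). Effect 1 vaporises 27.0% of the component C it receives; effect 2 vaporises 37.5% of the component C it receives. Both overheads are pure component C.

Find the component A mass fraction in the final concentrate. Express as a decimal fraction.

component C in feed = 376×0.269 = 101.14 kg/min.
After stage 1: component C left = (1−0.270)×101.14 = 73.835; stream total = 348.69 kg/min.
After stage 2: component C left = (1−0.375)×73.835 = 46.147; final concentrate = 321 kg/min.
component A fraction = 12.784/321 = 0.0398.

0.0398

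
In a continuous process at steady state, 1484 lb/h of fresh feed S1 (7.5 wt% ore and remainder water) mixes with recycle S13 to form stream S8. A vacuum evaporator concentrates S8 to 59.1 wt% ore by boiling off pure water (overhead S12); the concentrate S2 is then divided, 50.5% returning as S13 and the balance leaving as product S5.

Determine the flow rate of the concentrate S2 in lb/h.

Overall ore balance (none leaves overhead): ore in fresh feed = ore in product, i.e. 1484×0.075 = (1−0.505)·S2·0.591.
S2 = 111.3/(0.591×0.495) = 380.45 lb/h.

380.5 lb/h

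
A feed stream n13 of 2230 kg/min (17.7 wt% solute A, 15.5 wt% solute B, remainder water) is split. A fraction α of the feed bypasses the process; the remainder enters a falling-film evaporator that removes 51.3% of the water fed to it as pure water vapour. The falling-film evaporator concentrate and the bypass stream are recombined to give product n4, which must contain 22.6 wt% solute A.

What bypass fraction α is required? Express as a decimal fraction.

All 2230×0.177 = 394.71 kg/min of solute A reaches n4, so n4 = 394.71/0.226 = 1746.5 kg/min and vapour = 483.5 kg/min.
The evaporator receives (1−α)·2230 of feed at 0.668 water and removes 0.513 of that water:
0.513×0.668×(1−α)×2230 = 483.5
(1−α) = 483.5/764.19 = 0.6327;  α = 0.3673.

0.367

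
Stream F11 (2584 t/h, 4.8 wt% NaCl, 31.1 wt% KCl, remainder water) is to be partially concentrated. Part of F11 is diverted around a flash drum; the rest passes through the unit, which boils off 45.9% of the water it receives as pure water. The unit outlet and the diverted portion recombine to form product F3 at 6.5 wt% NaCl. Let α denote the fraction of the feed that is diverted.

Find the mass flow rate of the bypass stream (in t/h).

287 t/h

All 2584×0.048 = 124.03 t/h of NaCl reaches F3, so F3 = 124.03/0.065 = 1908.2 t/h and vapour = 675.82 t/h.
The evaporator receives (1−α)·2584 of feed at 0.641 water and removes 0.459 of that water:
0.459×0.641×(1−α)×2584 = 675.82
(1−α) = 675.82/760.26 = 0.8889;  α = 0.1111.
Bypass flow = 0.1111×2584 = 287.02 t/h.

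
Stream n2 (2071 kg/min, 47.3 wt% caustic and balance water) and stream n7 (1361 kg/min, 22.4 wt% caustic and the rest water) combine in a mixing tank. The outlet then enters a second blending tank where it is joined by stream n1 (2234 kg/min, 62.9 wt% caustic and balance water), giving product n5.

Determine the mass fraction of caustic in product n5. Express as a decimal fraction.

0.475

Overall, product flow = 5666 kg/min.
caustic in = 2071×0.473 + 1361×0.224 + 2234×0.629 = 2689.6 kg/min.
caustic fraction in n5 = 0.475.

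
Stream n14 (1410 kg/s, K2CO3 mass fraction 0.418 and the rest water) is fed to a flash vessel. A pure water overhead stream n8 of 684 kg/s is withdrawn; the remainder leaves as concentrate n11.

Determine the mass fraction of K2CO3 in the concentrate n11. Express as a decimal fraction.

0.812

K2CO3 is not removed: 1410×0.418 = 589.38 kg/s of K2CO3 enters n11.
Concentrate = 1410 − 684 = 726 kg/s.
Mass fraction = 589.38/726 = 0.812.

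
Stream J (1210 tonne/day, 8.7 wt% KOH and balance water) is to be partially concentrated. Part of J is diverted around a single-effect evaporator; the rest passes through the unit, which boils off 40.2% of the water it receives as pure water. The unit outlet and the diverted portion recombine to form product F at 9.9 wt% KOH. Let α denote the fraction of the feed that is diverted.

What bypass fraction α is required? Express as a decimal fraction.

All 1210×0.087 = 105.27 tonne/day of KOH reaches F, so F = 105.27/0.099 = 1063.3 tonne/day and vapour = 146.67 tonne/day.
The evaporator receives (1−α)·1210 of feed at 0.913 water and removes 0.402 of that water:
0.402×0.913×(1−α)×1210 = 146.67
(1−α) = 146.67/444.1 = 0.3303;  α = 0.6697.

0.670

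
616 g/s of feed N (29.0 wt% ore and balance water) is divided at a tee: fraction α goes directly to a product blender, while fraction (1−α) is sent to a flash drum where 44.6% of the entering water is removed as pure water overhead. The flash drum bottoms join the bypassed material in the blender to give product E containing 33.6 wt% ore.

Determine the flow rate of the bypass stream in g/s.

349.7 g/s

All 616×0.290 = 178.64 g/s of ore reaches E, so E = 178.64/0.336 = 531.67 g/s and vapour = 84.333 g/s.
The evaporator receives (1−α)·616 of feed at 0.710 water and removes 0.446 of that water:
0.446×0.710×(1−α)×616 = 84.333
(1−α) = 84.333/195.06 = 0.4323;  α = 0.5677.
Bypass flow = 0.5677×616 = 349.68 g/s.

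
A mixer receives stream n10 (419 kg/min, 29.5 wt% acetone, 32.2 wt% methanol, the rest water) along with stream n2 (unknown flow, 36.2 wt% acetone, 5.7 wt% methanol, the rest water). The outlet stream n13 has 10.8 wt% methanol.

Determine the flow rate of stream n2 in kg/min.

1758 kg/min

Let n2 be the unknown flow. Total out = 419 + n2.
methanol balance: 134.92 + 0.057·n2 = 0.108·(419 + n2)
(0.057 − 0.108)·n2 = 0.108×419 − 134.92 = -89.666
n2 = -89.666 / -0.051 = 1758.2 kg/min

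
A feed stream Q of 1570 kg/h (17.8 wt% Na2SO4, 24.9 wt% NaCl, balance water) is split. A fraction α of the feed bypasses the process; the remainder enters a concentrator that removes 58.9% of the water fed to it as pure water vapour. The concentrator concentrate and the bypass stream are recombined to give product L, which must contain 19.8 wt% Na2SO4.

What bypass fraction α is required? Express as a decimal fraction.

All 1570×0.178 = 279.46 kg/h of Na2SO4 reaches L, so L = 279.46/0.198 = 1411.4 kg/h and vapour = 158.59 kg/h.
The evaporator receives (1−α)·1570 of feed at 0.573 water and removes 0.589 of that water:
0.589×0.573×(1−α)×1570 = 158.59
(1−α) = 158.59/529.87 = 0.2993;  α = 0.7007.

0.701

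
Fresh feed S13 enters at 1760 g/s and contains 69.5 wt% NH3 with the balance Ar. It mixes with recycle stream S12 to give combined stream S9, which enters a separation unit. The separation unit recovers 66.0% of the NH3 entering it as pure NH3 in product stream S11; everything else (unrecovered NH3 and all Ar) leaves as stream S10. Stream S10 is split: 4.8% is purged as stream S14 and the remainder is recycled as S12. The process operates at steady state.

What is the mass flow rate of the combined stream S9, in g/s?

12990 g/s

Ar enters only via S13 and leaves only via the purge: 1760×0.305 = 0.048×(Ar in S10), and the separation unit passes all Ar, so Ar in S9 = Ar in S10 = 11183 g/s.
NH3 in S9: m_A = 1760×0.695 + (1−0.048)·(1−0.660)·m_A, so m_A = 1223.2/0.6763 = 1808.6 g/s.
S9 = 1808.6 + 11183 = 12992 g/s.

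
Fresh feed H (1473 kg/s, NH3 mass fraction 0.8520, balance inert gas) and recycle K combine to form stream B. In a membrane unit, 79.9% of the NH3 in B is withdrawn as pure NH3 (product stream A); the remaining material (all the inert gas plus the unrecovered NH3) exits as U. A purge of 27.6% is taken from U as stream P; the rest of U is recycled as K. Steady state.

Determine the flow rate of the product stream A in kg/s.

NH3 in B: m_A = 1473×0.852 + (1−0.276)·(1−0.799)·m_A, so m_A = 1255/0.8545 = 1468.7 kg/s.
Product A = 0.799×1468.7 = 1173.5 kg/s.

1174 kg/s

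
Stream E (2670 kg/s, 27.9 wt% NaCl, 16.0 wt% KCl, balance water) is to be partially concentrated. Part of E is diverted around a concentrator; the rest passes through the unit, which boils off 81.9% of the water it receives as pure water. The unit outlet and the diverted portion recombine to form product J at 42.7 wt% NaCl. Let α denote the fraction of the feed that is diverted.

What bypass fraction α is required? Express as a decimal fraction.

0.246

All 2670×0.279 = 744.93 kg/s of NaCl reaches J, so J = 744.93/0.427 = 1744.6 kg/s and vapour = 925.43 kg/s.
The evaporator receives (1−α)·2670 of feed at 0.561 water and removes 0.819 of that water:
0.819×0.561×(1−α)×2670 = 925.43
(1−α) = 925.43/1226.8 = 0.7544;  α = 0.2456.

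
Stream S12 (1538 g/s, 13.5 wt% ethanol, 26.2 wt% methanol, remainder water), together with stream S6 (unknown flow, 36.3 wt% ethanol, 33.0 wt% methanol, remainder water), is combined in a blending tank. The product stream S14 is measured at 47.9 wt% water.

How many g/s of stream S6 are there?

1109 g/s

Let S6 be the unknown flow. Total out = 1538 + S6.
water balance: 927.41 + 0.307·S6 = 0.479·(1538 + S6)
(0.307 − 0.479)·S6 = 0.479×1538 − 927.41 = -190.71
S6 = -190.71 / -0.172 = 1108.8 g/s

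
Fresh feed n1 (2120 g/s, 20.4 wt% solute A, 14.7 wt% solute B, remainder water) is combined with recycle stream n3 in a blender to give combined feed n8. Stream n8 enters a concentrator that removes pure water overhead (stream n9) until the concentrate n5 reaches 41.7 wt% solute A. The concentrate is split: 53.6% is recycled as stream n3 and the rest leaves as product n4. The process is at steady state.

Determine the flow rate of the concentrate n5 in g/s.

2235 g/s

Overall solute A balance (none leaves overhead): solute A in fresh feed = solute A in product, i.e. 2120×0.204 = (1−0.536)·n5·0.417.
n5 = 432.48/(0.417×0.464) = 2235.2 g/s.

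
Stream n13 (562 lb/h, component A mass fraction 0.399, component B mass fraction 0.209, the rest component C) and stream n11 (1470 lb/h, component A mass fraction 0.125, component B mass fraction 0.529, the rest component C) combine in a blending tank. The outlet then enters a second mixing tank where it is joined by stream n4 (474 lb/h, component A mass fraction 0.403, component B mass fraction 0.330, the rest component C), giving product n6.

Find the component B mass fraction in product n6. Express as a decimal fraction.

0.420

Overall, product flow = 2506 lb/h.
component B in = 562×0.209 + 1470×0.529 + 474×0.330 = 1051.5 lb/h.
component B fraction in n6 = 0.420.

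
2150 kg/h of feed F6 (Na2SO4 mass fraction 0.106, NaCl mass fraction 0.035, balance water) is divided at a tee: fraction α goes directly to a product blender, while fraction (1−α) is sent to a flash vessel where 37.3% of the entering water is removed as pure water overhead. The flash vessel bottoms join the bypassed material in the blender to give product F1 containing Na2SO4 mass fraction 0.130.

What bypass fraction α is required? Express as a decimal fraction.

0.424

All 2150×0.106 = 227.9 kg/h of Na2SO4 reaches F1, so F1 = 227.9/0.130 = 1753.1 kg/h and vapour = 396.92 kg/h.
The evaporator receives (1−α)·2150 of feed at 0.859 water and removes 0.373 of that water:
0.373×0.859×(1−α)×2150 = 396.92
(1−α) = 396.92/688.88 = 0.5762;  α = 0.4238.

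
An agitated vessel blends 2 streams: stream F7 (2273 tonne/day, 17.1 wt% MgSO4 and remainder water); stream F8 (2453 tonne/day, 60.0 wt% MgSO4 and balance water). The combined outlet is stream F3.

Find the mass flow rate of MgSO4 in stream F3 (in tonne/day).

MgSO4 out = MgSO4 in = 2273×0.171 + 2453×0.600 = 1860.5 tonne/day.

1860 tonne/day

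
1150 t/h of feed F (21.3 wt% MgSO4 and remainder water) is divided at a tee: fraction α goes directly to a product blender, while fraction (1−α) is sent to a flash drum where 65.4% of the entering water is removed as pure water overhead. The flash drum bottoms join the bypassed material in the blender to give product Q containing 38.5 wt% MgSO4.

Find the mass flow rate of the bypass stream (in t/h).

All 1150×0.213 = 244.95 t/h of MgSO4 reaches Q, so Q = 244.95/0.385 = 636.23 t/h and vapour = 513.77 t/h.
The evaporator receives (1−α)·1150 of feed at 0.787 water and removes 0.654 of that water:
0.654×0.787×(1−α)×1150 = 513.77
(1−α) = 513.77/591.9 = 0.8680;  α = 0.1320.
Bypass flow = 0.1320×1150 = 151.81 t/h.

151.8 t/h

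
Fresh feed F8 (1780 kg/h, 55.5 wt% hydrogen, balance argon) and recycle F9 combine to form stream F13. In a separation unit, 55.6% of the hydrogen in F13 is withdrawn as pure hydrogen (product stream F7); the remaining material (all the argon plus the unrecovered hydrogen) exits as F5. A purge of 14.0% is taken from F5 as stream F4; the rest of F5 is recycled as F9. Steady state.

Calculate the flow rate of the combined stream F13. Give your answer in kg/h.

7256 kg/h

argon enters only via F8 and leaves only via the purge: 1780×0.445 = 0.140×(argon in F5), and the separation unit passes all argon, so argon in F13 = argon in F5 = 5657.9 kg/h.
hydrogen in F13: m_A = 1780×0.555 + (1−0.140)·(1−0.556)·m_A, so m_A = 987.9/0.6182 = 1598.1 kg/h.
F13 = 1598.1 + 5657.9 = 7256 kg/h.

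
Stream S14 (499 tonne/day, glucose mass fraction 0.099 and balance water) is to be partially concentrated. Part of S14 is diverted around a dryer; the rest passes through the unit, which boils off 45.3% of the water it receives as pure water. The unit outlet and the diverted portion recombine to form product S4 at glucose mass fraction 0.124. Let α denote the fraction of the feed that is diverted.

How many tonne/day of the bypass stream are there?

252.5 tonne/day

All 499×0.099 = 49.401 tonne/day of glucose reaches S4, so S4 = 49.401/0.124 = 398.4 tonne/day and vapour = 100.6 tonne/day.
The evaporator receives (1−α)·499 of feed at 0.901 water and removes 0.453 of that water:
0.453×0.901×(1−α)×499 = 100.6
(1−α) = 100.6/203.67 = 0.4940;  α = 0.5060.
Bypass flow = 0.5060×499 = 252.51 tonne/day.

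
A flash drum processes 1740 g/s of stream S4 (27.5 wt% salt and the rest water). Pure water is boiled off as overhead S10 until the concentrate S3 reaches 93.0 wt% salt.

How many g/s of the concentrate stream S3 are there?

514.5 g/s

salt is conserved: 1740×0.275 = 478.5 g/s all reports to the concentrate.
Concentrate = 478.5/(target fraction) = 514.52 g/s.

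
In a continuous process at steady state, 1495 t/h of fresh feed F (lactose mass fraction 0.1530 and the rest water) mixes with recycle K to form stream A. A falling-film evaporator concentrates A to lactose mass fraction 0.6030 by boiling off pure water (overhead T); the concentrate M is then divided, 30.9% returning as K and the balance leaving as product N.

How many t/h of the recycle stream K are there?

Overall lactose balance (none leaves overhead): lactose in fresh feed = lactose in product, i.e. 1495×0.153 = (1−0.309)·M·0.603.
M = 228.73/(0.603×0.691) = 548.96 t/h.
Recycle K = 0.309×548.96 = 169.63 t/h.

169.6 t/h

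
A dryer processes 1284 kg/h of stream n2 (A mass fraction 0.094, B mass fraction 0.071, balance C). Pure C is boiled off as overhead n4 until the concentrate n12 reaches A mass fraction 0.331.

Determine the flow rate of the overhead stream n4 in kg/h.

919.4 kg/h

A is conserved: 1284×0.094 = 120.7 kg/h all reports to the concentrate.
Concentrate = 120.7/(target fraction) = 364.64 kg/h.
Overhead = 1284 − 364.64 = 919.36 kg/h.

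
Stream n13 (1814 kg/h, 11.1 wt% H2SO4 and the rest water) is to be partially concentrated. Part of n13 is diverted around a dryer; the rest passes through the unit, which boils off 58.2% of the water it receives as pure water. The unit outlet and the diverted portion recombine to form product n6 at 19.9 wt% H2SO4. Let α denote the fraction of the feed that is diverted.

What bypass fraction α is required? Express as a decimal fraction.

All 1814×0.111 = 201.35 kg/h of H2SO4 reaches n6, so n6 = 201.35/0.199 = 1011.8 kg/h and vapour = 802.17 kg/h.
The evaporator receives (1−α)·1814 of feed at 0.889 water and removes 0.582 of that water:
0.582×0.889×(1−α)×1814 = 802.17
(1−α) = 802.17/938.56 = 0.8547;  α = 0.1453.

0.145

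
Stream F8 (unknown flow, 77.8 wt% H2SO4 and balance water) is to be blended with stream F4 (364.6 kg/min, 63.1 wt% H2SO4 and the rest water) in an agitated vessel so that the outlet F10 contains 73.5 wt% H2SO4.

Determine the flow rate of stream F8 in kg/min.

Let F8 be the unknown flow. Total out = 364.6 + F8.
H2SO4 balance: 230.06 + 0.778·F8 = 0.735·(364.6 + F8)
(0.778 − 0.735)·F8 = 0.735×364.6 − 230.06 = 37.918
F8 = 37.918 / 0.043 = 881.82 kg/min

881.8 kg/min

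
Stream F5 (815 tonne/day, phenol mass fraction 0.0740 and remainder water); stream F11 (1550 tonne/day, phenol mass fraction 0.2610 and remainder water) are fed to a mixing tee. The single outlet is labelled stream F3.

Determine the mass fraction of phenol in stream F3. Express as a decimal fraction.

0.1966

Total flow out = 815 + 1550 = 2365 tonne/day.
phenol in = 815×0.074 + 1550×0.261 = 464.86 tonne/day.
phenol mass fraction in F3 = 464.86/2365 = 0.1966.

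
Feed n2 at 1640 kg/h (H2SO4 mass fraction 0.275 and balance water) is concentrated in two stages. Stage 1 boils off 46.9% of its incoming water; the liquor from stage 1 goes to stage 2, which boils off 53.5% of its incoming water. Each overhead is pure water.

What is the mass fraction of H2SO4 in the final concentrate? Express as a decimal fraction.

0.606

water in feed = 1640×0.725 = 1189 kg/h.
After stage 1: water left = (1−0.469)×1189 = 631.36; stream total = 1082.4 kg/h.
After stage 2: water left = (1−0.535)×631.36 = 293.58; final concentrate = 744.58 kg/h.
H2SO4 fraction = 451/744.58 = 0.606.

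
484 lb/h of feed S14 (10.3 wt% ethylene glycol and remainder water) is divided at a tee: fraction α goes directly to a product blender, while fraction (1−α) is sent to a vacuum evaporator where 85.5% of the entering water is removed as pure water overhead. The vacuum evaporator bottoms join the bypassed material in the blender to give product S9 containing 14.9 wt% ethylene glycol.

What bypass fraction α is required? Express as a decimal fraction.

0.597

All 484×0.103 = 49.852 lb/h of ethylene glycol reaches S9, so S9 = 49.852/0.149 = 334.58 lb/h and vapour = 149.42 lb/h.
The evaporator receives (1−α)·484 of feed at 0.897 water and removes 0.855 of that water:
0.855×0.897×(1−α)×484 = 149.42
(1−α) = 149.42/371.2 = 0.4025;  α = 0.5975.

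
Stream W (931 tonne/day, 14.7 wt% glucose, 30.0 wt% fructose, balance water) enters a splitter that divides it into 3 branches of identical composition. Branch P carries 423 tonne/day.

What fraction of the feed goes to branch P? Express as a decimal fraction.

0.454

Fraction to P = 423/931 = 0.4544.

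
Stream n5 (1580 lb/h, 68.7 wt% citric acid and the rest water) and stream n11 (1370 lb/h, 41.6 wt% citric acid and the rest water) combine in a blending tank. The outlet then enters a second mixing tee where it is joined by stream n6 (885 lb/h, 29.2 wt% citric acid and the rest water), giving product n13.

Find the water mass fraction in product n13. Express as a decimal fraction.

Overall, product flow = 3835 lb/h.
water in = 1580×0.313 + 1370×0.584 + 885×0.708 = 1921.2 lb/h.
water fraction in n13 = 0.501.

0.501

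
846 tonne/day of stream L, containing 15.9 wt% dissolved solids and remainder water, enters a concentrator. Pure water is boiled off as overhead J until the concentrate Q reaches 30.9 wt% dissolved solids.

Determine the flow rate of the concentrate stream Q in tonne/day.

dissolved solids is conserved: 846×0.159 = 134.51 tonne/day all reports to the concentrate.
Concentrate = 134.51/(target fraction) = 435.32 tonne/day.

435.3 tonne/day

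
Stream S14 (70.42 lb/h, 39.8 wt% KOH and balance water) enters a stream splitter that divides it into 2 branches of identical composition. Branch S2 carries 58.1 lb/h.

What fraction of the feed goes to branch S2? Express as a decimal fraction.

0.825

Fraction to S2 = 58.1/70.42 = 0.8250.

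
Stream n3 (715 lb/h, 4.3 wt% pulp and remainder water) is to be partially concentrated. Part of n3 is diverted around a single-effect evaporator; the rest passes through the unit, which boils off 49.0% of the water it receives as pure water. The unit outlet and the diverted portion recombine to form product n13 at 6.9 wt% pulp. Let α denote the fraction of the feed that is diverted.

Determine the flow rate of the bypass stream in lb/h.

All 715×0.043 = 30.745 lb/h of pulp reaches n13, so n13 = 30.745/0.069 = 445.58 lb/h and vapour = 269.42 lb/h.
The evaporator receives (1−α)·715 of feed at 0.957 water and removes 0.490 of that water:
0.490×0.957×(1−α)×715 = 269.42
(1−α) = 269.42/335.28 = 0.8036;  α = 0.1964.
Bypass flow = 0.1964×715 = 140.46 lb/h.

140.5 lb/h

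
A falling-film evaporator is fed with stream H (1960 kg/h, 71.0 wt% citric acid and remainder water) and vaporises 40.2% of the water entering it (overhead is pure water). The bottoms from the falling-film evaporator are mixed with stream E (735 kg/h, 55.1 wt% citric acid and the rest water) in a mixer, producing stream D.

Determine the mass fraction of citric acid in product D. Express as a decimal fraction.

Vapour removed = 0.402×0.290×1960 = 228.5 kg/h; concentrate = 1731.5 kg/h.
citric acid reaching the mixer = 1391.6 (from concentrate) + 735×0.551 = 1796.6 kg/h.
Product flow = 1731.5 + 735 = 2466.5 kg/h; citric acid fraction = 0.7284.

0.7284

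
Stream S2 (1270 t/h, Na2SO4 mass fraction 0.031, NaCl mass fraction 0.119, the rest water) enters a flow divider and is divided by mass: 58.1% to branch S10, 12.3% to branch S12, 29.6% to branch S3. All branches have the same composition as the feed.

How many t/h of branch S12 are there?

Branch S12 flow = 0.123×1270 = 156.21 t/h.

156.2 t/h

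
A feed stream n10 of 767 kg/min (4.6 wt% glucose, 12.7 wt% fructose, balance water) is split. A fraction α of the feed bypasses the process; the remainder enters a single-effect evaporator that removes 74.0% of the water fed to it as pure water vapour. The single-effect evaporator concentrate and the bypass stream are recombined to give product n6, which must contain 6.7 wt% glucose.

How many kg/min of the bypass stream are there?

All 767×0.046 = 35.282 kg/min of glucose reaches n6, so n6 = 35.282/0.067 = 526.6 kg/min and vapour = 240.4 kg/min.
The evaporator receives (1−α)·767 of feed at 0.827 water and removes 0.740 of that water:
0.740×0.827×(1−α)×767 = 240.4
(1−α) = 240.4/469.39 = 0.5122;  α = 0.4878.
Bypass flow = 0.4878×767 = 374.17 kg/min.

374.2 kg/min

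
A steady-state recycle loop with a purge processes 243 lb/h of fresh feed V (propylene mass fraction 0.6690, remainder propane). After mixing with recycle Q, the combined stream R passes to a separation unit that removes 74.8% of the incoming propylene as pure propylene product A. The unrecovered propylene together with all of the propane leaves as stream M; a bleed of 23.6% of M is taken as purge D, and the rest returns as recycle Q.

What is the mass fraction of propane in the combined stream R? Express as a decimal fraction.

propane enters only via V and leaves only via the purge: 243×0.331 = 0.236×(propane in M), and the separation unit passes all propane, so propane in R = propane in M = 340.82 lb/h.
propylene in R: m_A = 243×0.669 + (1−0.236)·(1−0.748)·m_A, so m_A = 162.57/0.8075 = 201.33 lb/h.
R = 201.33 + 340.82 = 542.15 lb/h.
propane fraction in R = 340.82/542.15 = 0.6286.

0.6286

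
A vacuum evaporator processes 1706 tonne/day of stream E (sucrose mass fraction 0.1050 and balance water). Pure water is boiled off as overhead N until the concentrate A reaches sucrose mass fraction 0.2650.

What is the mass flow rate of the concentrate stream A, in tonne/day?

sucrose is conserved: 1706×0.105 = 179.13 tonne/day all reports to the concentrate.
Concentrate = 179.13/(target fraction) = 675.96 tonne/day.

676 tonne/day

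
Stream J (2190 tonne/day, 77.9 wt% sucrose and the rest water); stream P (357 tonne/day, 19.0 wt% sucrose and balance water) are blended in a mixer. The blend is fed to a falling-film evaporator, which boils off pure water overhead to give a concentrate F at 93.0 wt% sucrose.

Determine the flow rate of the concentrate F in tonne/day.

sucrose entering = 2190×0.779 + 357×0.190 = 1773.8 tonne/day.
All sucrose reports to F, so F = 1773.8/0.930 = 1907.4 tonne/day.

1907 tonne/day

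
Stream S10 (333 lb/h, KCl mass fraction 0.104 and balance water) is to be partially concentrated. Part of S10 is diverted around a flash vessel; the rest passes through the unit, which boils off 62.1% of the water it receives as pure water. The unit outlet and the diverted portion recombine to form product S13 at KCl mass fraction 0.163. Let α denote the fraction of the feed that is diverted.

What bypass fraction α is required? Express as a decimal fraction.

All 333×0.104 = 34.632 lb/h of KCl reaches S13, so S13 = 34.632/0.163 = 212.47 lb/h and vapour = 120.53 lb/h.
The evaporator receives (1−α)·333 of feed at 0.896 water and removes 0.621 of that water:
0.621×0.896×(1−α)×333 = 120.53
(1−α) = 120.53/185.29 = 0.6505;  α = 0.3495.

0.349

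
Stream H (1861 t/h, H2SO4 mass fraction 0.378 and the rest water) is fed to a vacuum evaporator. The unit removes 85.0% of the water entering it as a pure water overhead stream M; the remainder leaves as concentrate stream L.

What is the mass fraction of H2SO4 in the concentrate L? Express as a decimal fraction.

H2SO4 is not removed: 1861×0.378 = 703.46 t/h of H2SO4 enters L.
water entering = 1861×0.622 = 1157.5 t/h; overhead removed = 0.850×1157.5 = 983.91 t/h.
Concentrate = 1861 − 983.91 = 877.09 t/h.
Mass fraction = 703.46/877.09 = 0.802.

0.802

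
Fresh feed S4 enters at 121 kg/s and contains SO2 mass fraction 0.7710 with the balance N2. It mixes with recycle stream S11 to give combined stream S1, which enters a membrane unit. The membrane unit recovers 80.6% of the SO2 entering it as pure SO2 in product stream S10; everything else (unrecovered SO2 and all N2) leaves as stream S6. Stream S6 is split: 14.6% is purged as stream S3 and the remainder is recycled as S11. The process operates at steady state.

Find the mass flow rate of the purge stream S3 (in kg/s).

N2 enters only via S4 and leaves only via the purge: 121×0.229 = 0.146×(N2 in S6), and the membrane unit passes all N2, so N2 in S1 = N2 in S6 = 189.79 kg/s.
SO2 in S1: m_A = 121×0.771 + (1−0.146)·(1−0.806)·m_A, so m_A = 93.291/0.8343 = 111.82 kg/s.
S6 = (1−0.806)×111.82 + 189.79 = 211.48 kg/s.
Purge S3 = 0.146×211.48 = 30.876 kg/s.

30.88 kg/s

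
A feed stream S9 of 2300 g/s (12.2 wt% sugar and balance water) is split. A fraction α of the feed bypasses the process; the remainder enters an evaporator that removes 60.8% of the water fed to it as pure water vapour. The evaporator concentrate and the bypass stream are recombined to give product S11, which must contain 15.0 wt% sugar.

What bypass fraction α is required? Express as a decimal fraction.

All 2300×0.122 = 280.6 g/s of sugar reaches S11, so S11 = 280.6/0.150 = 1870.7 g/s and vapour = 429.33 g/s.
The evaporator receives (1−α)·2300 of feed at 0.878 water and removes 0.608 of that water:
0.608×0.878×(1−α)×2300 = 429.33
(1−α) = 429.33/1227.8 = 0.3497;  α = 0.6503.

0.650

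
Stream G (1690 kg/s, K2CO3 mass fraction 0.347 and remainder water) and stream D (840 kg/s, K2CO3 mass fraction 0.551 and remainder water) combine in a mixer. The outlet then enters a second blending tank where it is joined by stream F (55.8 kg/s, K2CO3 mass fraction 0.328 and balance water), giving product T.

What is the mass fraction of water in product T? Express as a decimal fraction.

Overall, product flow = 2585.8 kg/s.
water in = 1690×0.653 + 840×0.449 + 55.8×0.672 = 1518.2 kg/s.
water fraction in T = 0.587.

0.587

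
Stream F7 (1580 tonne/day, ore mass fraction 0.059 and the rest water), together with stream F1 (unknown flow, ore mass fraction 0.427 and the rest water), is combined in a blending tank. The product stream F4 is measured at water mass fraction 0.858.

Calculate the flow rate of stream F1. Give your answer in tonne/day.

Let F1 be the unknown flow. Total out = 1580 + F1.
water balance: 1486.8 + 0.573·F1 = 0.858·(1580 + F1)
(0.573 − 0.858)·F1 = 0.858×1580 − 1486.8 = -131.14
F1 = -131.14 / -0.285 = 460.14 tonne/day

460.1 tonne/day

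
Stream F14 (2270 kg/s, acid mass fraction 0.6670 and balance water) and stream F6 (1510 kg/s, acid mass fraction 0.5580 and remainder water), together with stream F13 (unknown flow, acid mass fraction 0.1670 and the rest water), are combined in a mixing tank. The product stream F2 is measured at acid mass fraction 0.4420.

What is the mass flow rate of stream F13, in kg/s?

2494 kg/s

Let F13 be the unknown flow. Total out = 3780 + F13.
acid balance: 2356.7 + 0.167·F13 = 0.442·(3780 + F13)
(0.167 − 0.442)·F13 = 0.442×3780 − 2356.7 = -685.91
F13 = -685.91 / -0.275 = 2494.2 kg/s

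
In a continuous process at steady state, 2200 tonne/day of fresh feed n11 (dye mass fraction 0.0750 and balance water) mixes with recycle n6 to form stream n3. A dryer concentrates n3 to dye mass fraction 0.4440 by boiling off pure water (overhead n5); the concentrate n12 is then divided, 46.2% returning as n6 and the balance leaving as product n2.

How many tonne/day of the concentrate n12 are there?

Overall dye balance (none leaves overhead): dye in fresh feed = dye in product, i.e. 2200×0.075 = (1−0.462)·n12·0.444.
n12 = 165/(0.444×0.538) = 690.75 tonne/day.

690.7 tonne/day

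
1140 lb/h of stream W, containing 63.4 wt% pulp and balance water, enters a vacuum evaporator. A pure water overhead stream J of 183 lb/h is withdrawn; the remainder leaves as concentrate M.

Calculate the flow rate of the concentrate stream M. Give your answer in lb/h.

957 lb/h

Concentrate = 1140 − 183 = 957 lb/h.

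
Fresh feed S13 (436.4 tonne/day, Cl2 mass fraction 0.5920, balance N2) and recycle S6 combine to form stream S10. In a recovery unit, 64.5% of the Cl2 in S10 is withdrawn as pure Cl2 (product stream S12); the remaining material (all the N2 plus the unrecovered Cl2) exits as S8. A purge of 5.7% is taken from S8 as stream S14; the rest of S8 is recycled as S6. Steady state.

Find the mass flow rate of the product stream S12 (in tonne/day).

Cl2 in S10: m_A = 436.4×0.592 + (1−0.057)·(1−0.645)·m_A, so m_A = 258.35/0.6652 = 388.36 tonne/day.
Product S12 = 0.645×388.36 = 250.49 tonne/day.

250.5 tonne/day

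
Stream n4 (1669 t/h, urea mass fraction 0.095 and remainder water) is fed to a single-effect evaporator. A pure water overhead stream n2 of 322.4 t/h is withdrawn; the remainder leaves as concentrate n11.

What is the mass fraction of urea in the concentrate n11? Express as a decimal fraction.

0.118

urea is not removed: 1669×0.095 = 158.56 t/h of urea enters n11.
Concentrate = 1669 − 322.4 = 1346.6 t/h.
Mass fraction = 158.56/1346.6 = 0.118.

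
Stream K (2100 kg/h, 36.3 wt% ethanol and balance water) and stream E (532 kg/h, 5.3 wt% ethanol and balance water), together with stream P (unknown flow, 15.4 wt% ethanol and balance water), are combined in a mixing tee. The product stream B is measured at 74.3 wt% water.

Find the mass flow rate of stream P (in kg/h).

Let P be the unknown flow. Total out = 2632 + P.
water balance: 1841.5 + 0.846·P = 0.743·(2632 + P)
(0.846 − 0.743)·P = 0.743×2632 − 1841.5 = 114.07
P = 114.07 / 0.103 = 1107.5 kg/h

1107 kg/h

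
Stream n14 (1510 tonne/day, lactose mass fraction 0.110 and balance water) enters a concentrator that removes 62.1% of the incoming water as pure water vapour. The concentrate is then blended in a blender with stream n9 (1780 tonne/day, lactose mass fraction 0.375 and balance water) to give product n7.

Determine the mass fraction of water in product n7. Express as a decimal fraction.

0.661

Vapour removed = 0.621×0.890×1510 = 834.56 tonne/day; concentrate = 675.44 tonne/day.
water reaching the mixer = 509.34 (from concentrate) + 1780×0.625 = 1621.8 tonne/day.
Product flow = 675.44 + 1780 = 2455.4 tonne/day; water fraction = 0.661.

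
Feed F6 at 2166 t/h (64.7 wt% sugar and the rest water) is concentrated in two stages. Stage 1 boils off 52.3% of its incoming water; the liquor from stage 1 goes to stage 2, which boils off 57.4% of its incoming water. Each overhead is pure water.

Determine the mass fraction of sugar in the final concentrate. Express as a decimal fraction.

0.900

water in feed = 2166×0.353 = 764.6 t/h.
After stage 1: water left = (1−0.523)×764.6 = 364.71; stream total = 1766.1 t/h.
After stage 2: water left = (1−0.574)×364.71 = 155.37; final concentrate = 1556.8 t/h.
sugar fraction = 1401.4/1556.8 = 0.900.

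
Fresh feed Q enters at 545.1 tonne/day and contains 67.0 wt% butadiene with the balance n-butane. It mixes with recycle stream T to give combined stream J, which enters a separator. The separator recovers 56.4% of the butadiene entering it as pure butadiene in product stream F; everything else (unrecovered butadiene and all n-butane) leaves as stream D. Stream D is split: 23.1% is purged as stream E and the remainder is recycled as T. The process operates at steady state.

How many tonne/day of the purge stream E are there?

235.2 tonne/day

n-butane enters only via Q and leaves only via the purge: 545.1×0.330 = 0.231×(n-butane in D), and the separator passes all n-butane, so n-butane in J = n-butane in D = 778.71 tonne/day.
butadiene in J: m_A = 545.1×0.670 + (1−0.231)·(1−0.564)·m_A, so m_A = 365.22/0.6647 = 549.43 tonne/day.
D = (1−0.564)×549.43 + 778.71 = 1018.3 tonne/day.
Purge E = 0.231×1018.3 = 235.22 tonne/day.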